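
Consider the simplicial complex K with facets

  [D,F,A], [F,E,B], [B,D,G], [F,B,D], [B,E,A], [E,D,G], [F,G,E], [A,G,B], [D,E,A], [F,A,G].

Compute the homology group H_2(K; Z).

Fix the vertex order A < B < D < E < F < G and write every simplex with vertices in increasing order. Then dim K = 2 and the simplices of K are:

  0-simplices (6): A, B, D, E, F, G
  1-simplices (15): AB, AD, AE, AF, AG, BD, BE, BF, BG, DE, DF, DG, EF, EG, FG
  2-simplices (10): ABE, ABG, ADE, ADF, AFG, BDF, BDG, BEF, DEG, EFG

giving chain groups C_0 ≅ Z^6, C_1 ≅ Z^15, C_2 ≅ Z^10.

The boundary map ∂_1: C_1 → C_0 sends each edge [p,q] (with p < q) to q − p. For instance
  ∂BD = D − B.
The resulting 6×15 matrix has rank 5, and its Smith normal form has invariant factors (1,1,1,1,1).

∂_2: C_2 → C_1 sends each 2-simplex [p,q,r] to [q,r] − [p,r] + [p,q]. For instance
  ∂AFG = FG − AG + AF,
  ∂ADF = DF − AF + AD.
The 15×10 boundary matrix has rank 10 and Smith normal form diag(1,1,1,1,1,1,1,1,1,2).

Now H_k = ker ∂_k / im ∂_{k+1}, so:

  H_2: rank ker ∂_2 − rank ∂_3 = (10 − 10) − 0 = 0, and there is no ∂_3, so H_2 = 0.

(K is a triangulation of the real projective plane RP^2.)

H_2 = 0.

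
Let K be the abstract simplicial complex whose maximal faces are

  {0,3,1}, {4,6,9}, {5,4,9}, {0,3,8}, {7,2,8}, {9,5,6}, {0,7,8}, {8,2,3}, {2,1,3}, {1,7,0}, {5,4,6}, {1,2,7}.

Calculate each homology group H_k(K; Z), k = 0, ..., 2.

We work with the vertex ordering 0 < 1 < 2 < 3 < 4 < 5 < 6 < 7 < 8 < 9. The simplices of K, each written with vertices in increasing order, are:

  0-simplices (10): [0], [1], [2], [3], [4], [5], [6], [7], [8], [9]
  1-simplices (18): [0,1], [0,3], [0,7], [0,8], [1,2], [1,3], [1,7], [2,3], [2,7], [2,8], [3,8], [4,5], [4,6], [4,9], [5,6], [5,9], [6,9], [7,8]
  2-simplices (12): [0,1,3], [0,1,7], [0,3,8], [0,7,8], [1,2,3], [1,2,7], [2,3,8], [2,7,8], [4,5,6], [4,5,9], [4,6,9], [5,6,9]

giving chain groups C_0 ≅ Z^10, C_1 ≅ Z^18, C_2 ≅ Z^12.

∂_1: C_1 → C_0 maps an edge to its endpoints' difference, ∂[p,q] = q − p. For instance
  ∂[1,2] = [2] − [1].
The resulting 10×18 matrix has rank 8, and its Smith normal form has invariant factors (1,1,1,1,1,1,1,1).

∂_2: C_2 → C_1 sends each 2-simplex [p,q,r] to [q,r] − [p,r] + [p,q]. For instance
  ∂[4,5,9] = [5,9] − [4,9] + [4,5],
  ∂[4,5,6] = [5,6] − [4,6] + [4,5].
As a 18×12 matrix over Z this has rank 10, with invariant factors (1,1,1,1,1,1,1,1,1,1).

Reading off H_k = ker ∂_k / im ∂_{k+1}:

  H_0: rank C_0 − rank ∂_1 = 10 − 8 = 2, and the invariant factors of ∂_1 are all 1, so H_0 ≅ Z^2.
  H_1: rank ker ∂_1 − rank ∂_2 = (18 − 8) − 10 = 0, and the invariant factors of ∂_2 are all 1, so H_1 ≅ 0.
  H_2: rank ker ∂_2 − rank ∂_3 = (12 − 10) − 0 = 2, and there is no ∂_3, so H_2 ≅ Z^2.

(K is a triangulation of the disjoint union of the 2-sphere S^2 and the 2-sphere S^2.)

H_0 ≅ Z^2,  H_1 = 0,  H_2 ≅ Z^2.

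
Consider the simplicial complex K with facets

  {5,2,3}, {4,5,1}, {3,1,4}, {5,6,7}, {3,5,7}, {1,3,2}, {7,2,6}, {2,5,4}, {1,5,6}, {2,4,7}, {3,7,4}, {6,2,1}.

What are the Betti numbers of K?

K has 7 vertices, 18 edges, 12 triangles.
rank ∂_0 = 0, rank ∂_1 = 6 ⇒ b_0 = 7 − 0 − 6 = 1; all invariant factors of ∂_1 are 1 so no torsion. So H_0 = Z.
rank ∂_1 = 6, rank ∂_2 = 12 ⇒ b_1 = 18 − 6 − 12 = 0; ∂_2 has invariant factor(s) [2] giving torsion. So H_1 = Z/2.
rank ∂_2 = 12, rank ∂_3 = 0 ⇒ b_2 = 12 − 12 − 0 = 0. So H_2 = 0.

b_0 = 1, b_1 = 0, b_2 = 0.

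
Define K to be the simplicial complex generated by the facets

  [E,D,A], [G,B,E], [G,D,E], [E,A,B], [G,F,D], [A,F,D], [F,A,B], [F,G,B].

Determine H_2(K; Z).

Order the vertices as A < B < D < E < F < G. Listing each simplex with vertices in this order, K has dimension 2 with simplices:

  0-simplices (6): A, B, D, E, F, G
  1-simplices (12): AB, AD, AE, AF, BE, BF, BG, DE, DF, DG, EG, FG
  2-simplices (8): ABE, ABF, ADE, ADF, BEG, BFG, DEG, DFG

giving chain groups C_0 ≅ Z^6, C_1 ≅ Z^12, C_2 ≅ Z^8.

Boundary ∂_1: C_1 → C_0 sends each edge [p,q] (with p < q) to q − p. For instance
  ∂DG = G − D.
The resulting 6×12 matrix has rank 5, and its Smith normal form has invariant factors (1,1,1,1,1).

∂_2: C_2 → C_1 sends each 2-simplex [p,q,r] to [q,r] − [p,r] + [p,q]. For instance
  ∂ABE = BE − AE + AB,
  ∂ABF = BF − AF + AB.
The 12×8 boundary matrix has rank 7 and Smith normal form diag(1,1,1,1,1,1,1).

From H_k ≅ ker(∂_k) / im(∂_{k+1}) we obtain:

  H_2: rank ker ∂_2 − rank ∂_3 = (8 − 7) − 0 = 1, and there is no ∂_3, so H_2 = Z.

(K is a triangulation of the 2-sphere S^2.)

H_2 ≅ Z.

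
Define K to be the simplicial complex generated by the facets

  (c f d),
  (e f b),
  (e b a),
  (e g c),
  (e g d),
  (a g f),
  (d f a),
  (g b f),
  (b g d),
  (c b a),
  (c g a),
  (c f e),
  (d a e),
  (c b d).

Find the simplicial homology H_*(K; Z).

H_0 = Z,  H_1 = Z^2,  H_2 = Z.

Take the total order a < b < c < d < e < f < g on the vertex set. Then K (dimension 2) consists of the simplices:

  0-simplices (7): a, b, c, d, e, f, g
  1-simplices (21): ab, ac, ad, ae, af, ag, bc, bd, be, bf, bg, cd, ce, cf, cg, de, df, dg, ef, eg, fg
  2-simplices (14): abc, abe, acg, ade, adf, afg, bcd, bdg, bef, bfg, cdf, cef, ceg, deg

so the chain groups are C_0 ≅ Z^7, C_1 ≅ Z^21, C_2 ≅ Z^14.

∂_1: C_1 → C_0 maps an edge to its endpoints' difference, ∂[p,q] = q − p. For instance
  ∂de = e − d.
This gives a 7×21 integer matrix of rank 6; reducing to Smith normal form yields diagonal entries (1,1,1,1,1,1).

∂_2: C_2 → C_1 acts by ∂[p,q,r] = [q,r] − [p,r] + [p,q]. For instance
  ∂abc = bc − ac + ab,
  ∂ceg = eg − cg + ce.
As a 21×14 matrix over Z this has rank 13, with invariant factors (1,1,1,1,1,1,1,1,1,1,1,1,1).

From H_k ≅ ker(∂_k) / im(∂_{k+1}) we obtain:

  H_0: rank C_0 − rank ∂_1 = 7 − 6 = 1, and the invariant factors of ∂_1 are all 1, so H_0 ≅ Z.
  H_1: rank ker ∂_1 − rank ∂_2 = (21 − 6) − 13 = 2, and the invariant factors of ∂_2 are all 1, so H_1 ≅ Z^2.
  H_2: rank ker ∂_2 − rank ∂_3 = (14 − 13) − 0 = 1, and there is no ∂_3, so H_2 ≅ Z.

As a check, the Euler characteristic is 7 − 21 + 14 = 0, which agrees with 1 − 2 + 1 = 0.
(K is a triangulation of the torus T^2.)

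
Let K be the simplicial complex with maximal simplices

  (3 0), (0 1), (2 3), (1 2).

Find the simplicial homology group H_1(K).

H_1 = Z.

We work with the vertex ordering 0 < 1 < 2 < 3. The simplices of K, each written with vertices in increasing order, are:

  0-simplices (4): [0], [1], [2], [3]
  1-simplices (4): [0,1], [0,3], [1,2], [2,3]

giving chain groups C_0 ≅ Z^4, C_1 ≅ Z^4.

Boundary ∂_1: C_1 → C_0 is given by ∂[p,q] = [q] − [p]. For instance
  ∂[2,3] = [3] − [2].
The resulting 4×4 matrix has rank 3, and its Smith normal form has invariant factors (1,1,1).

Reading off H_k = ker ∂_k / im ∂_{k+1}:

  H_1: rank ker ∂_1 − rank ∂_2 = (4 − 3) − 0 = 1, and there is no ∂_2, so H_1 = Z.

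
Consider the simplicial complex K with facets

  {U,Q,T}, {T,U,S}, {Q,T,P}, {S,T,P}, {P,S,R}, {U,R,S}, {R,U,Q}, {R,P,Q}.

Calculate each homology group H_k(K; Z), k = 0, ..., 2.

Take the total order P < Q < R < S < T < U on the vertex set. Then K (dimension 2) consists of the simplices:

  0-simplices (6): P, Q, R, S, T, U
  1-simplices (12): PQ, PR, PS, PT, QR, QT, QU, RS, RU, ST, SU, TU
  2-simplices (8): PQR, PQT, PRS, PST, QRU, QTU, RSU, STU

so the chain groups are C_0 ≅ Z^6, C_1 ≅ Z^12, C_2 ≅ Z^8.

The boundary map ∂_1: C_1 → C_0 is given by ∂[p,q] = [q] − [p]. For instance
  ∂QU = U − Q.
The 6×12 boundary matrix has rank 5 and Smith normal form diag(1,1,1,1,1).

Boundary ∂_2: C_2 → C_1 sends each 2-simplex [p,q,r] to [q,r] − [p,r] + [p,q]. For instance
  ∂PQT = QT − PT + PQ,
  ∂QRU = RU − QU + QR.
The 12×8 boundary matrix has rank 7 and Smith normal form diag(1,1,1,1,1,1,1).

Reading off H_k = ker ∂_k / im ∂_{k+1}:

  H_0: rank C_0 − rank ∂_1 = 6 − 5 = 1, and the invariant factors of ∂_1 are all 1, so H_0 = Z.
  H_1: rank ker ∂_1 − rank ∂_2 = (12 − 5) − 7 = 0, and the invariant factors of ∂_2 are all 1, so H_1 = 0.
  H_2: rank ker ∂_2 − rank ∂_3 = (8 − 7) − 0 = 1, and there is no ∂_3, so H_2 = Z.

H_0 = Z,  H_1 = 0,  H_2 = Z.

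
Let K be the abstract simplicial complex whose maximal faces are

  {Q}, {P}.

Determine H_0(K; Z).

K has 2 vertices.
rank ∂_0 = 0, rank ∂_1 = 0 ⇒ b_0 = 2 − 0 − 0 = 2. So H_0 ≅ Z^2.

H_0 = Z^2.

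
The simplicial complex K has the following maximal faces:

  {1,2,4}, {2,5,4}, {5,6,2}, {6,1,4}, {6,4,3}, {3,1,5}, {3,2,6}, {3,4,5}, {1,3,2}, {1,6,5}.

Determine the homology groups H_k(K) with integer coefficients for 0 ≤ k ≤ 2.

H_0 = Z,  H_1 = Z_2,  H_2 = 0.

Order the vertices as 1 < 2 < 3 < 4 < 5 < 6. Listing each simplex with vertices in this order, K has dimension 2 with simplices:

  0-simplices (6): [1], [2], [3], [4], [5], [6]
  1-simplices (15): [1,2], [1,3], [1,4], [1,5], [1,6], [2,3], [2,4], [2,5], [2,6], [3,4], [3,5], [3,6], [4,5], [4,6], [5,6]
  2-simplices (10): [1,2,3], [1,2,4], [1,3,5], [1,4,6], [1,5,6], [2,3,6], [2,4,5], [2,5,6], [3,4,5], [3,4,6]

giving chain groups C_0 ≅ Z^6, C_1 ≅ Z^15, C_2 ≅ Z^10.

∂_1: C_1 → C_0 maps an edge to its endpoints' difference, ∂[p,q] = q − p.
The resulting 6×15 matrix has rank 5, and its Smith normal form has invariant factors (1,1,1,1,1).

∂_2: C_2 → C_1 maps a triangle to the signed sum of its edges. For instance
  ∂[1,4,6] = [4,6] − [1,6] + [1,4],
  ∂[2,4,5] = [4,5] − [2,5] + [2,4].
This gives a 15×10 integer matrix of rank 10; reducing to Smith normal form yields diagonal entries (1,1,1,1,1,1,1,1,1,2).

From H_k ≅ ker(∂_k) / im(∂_{k+1}) we obtain:

  H_0: rank C_0 − rank ∂_1 = 6 − 5 = 1, and the invariant factors of ∂_1 are all 1, so H_0 ≅ Z.
  H_1: rank ker ∂_1 − rank ∂_2 = (15 − 5) − 10 = 0, and ∂_2 has invariant factor 2 > 1, so H_1 ≅ Z_2.
  H_2: rank ker ∂_2 − rank ∂_3 = (10 − 10) − 0 = 0, and there is no ∂_3, so H_2 ≅ 0.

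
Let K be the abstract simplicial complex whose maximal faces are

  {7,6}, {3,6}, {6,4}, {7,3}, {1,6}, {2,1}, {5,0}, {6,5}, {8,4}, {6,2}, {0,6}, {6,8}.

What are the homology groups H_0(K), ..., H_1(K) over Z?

H_0 ≅ Z,  H_1 ≅ Z^4.

Take the total order 0 < 1 < 2 < 3 < 4 < 5 < 6 < 7 < 8 on the vertex set. Then K (dimension 1) consists of the simplices:

  0-simplices (9): [0], [1], [2], [3], [4], [5], [6], [7], [8]
  1-simplices (12): [0,5], [0,6], [1,2], [1,6], [2,6], [3,6], [3,7], [4,6], [4,8], [5,6], [6,7], [6,8]

so the chain groups are C_0 ≅ Z^9, C_1 ≅ Z^12.

Boundary ∂_1: C_1 → C_0 sends each edge [p,q] (with p < q) to q − p.
The resulting 9×12 matrix has rank 8, and its Smith normal form has invariant factors (1,1,1,1,1,1,1,1).

Reading off H_k = ker ∂_k / im ∂_{k+1}:

  H_0: rank C_0 − rank ∂_1 = 9 − 8 = 1, and the invariant factors of ∂_1 are all 1, so H_0 = Z.
  H_1: rank ker ∂_1 − rank ∂_2 = (12 − 8) − 0 = 4, and there is no ∂_2, so H_1 = Z^4.

(K is a triangulation of a wedge of 4 circles.)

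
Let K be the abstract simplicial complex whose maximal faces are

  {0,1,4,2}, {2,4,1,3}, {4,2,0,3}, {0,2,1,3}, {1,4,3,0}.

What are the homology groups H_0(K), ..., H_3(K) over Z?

We work with the vertex ordering 0 < 1 < 2 < 3 < 4. The simplices of K, each written with vertices in increasing order, are:

  0-simplices (5): [0], [1], [2], [3], [4]
  1-simplices (10): [0,1], [0,2], [0,3], [0,4], [1,2], [1,3], [1,4], [2,3], [2,4], [3,4]
  2-simplices (10): [0,1,2], [0,1,3], [0,1,4], [0,2,3], [0,2,4], [0,3,4], [1,2,3], [1,2,4], [1,3,4], [2,3,4]
  3-simplices (5): [0,1,2,3], [0,1,2,4], [0,1,3,4], [0,2,3,4], [1,2,3,4]

so the chain groups are C_0 ≅ Z^5, C_1 ≅ Z^10, C_2 ≅ Z^10, C_3 ≅ Z^5.

∂_1: C_1 → C_0 is given by ∂[p,q] = [q] − [p]. For instance
  ∂[3,4] = [4] − [3].
As a 5×10 matrix over Z this has rank 4, with invariant factors (1,1,1,1).

The boundary map ∂_2: C_2 → C_1 sends each 2-simplex [p,q,r] to [q,r] − [p,r] + [p,q]. For instance
  ∂[0,1,4] = [1,4] − [0,4] + [0,1],
  ∂[0,1,2] = [1,2] − [0,2] + [0,1].
The 10×10 boundary matrix has rank 6 and Smith normal form diag(1,1,1,1,1,1).

Boundary ∂_3: C_3 → C_2 sends each 3-simplex σ to the alternating sum Σ_i (−1)^i (σ with its i-th vertex removed). For instance
  ∂[0,2,3,4] = [2,3,4] − [0,3,4] + [0,2,4] − [0,2,3],
  ∂[0,1,2,3] = [1,2,3] − [0,2,3] + [0,1,3] − [0,1,2].
The resulting 10×5 matrix has rank 4, and its Smith normal form has invariant factors (1,1,1,1).

From H_k ≅ ker(∂_k) / im(∂_{k+1}) we obtain:

  H_0: rank C_0 − rank ∂_1 = 5 − 4 = 1, and the invariant factors of ∂_1 are all 1, so H_0 ≅ Z.
  H_1: rank ker ∂_1 − rank ∂_2 = (10 − 4) − 6 = 0, and the invariant factors of ∂_2 are all 1, so H_1 ≅ 0.
  H_2: rank ker ∂_2 − rank ∂_3 = (10 − 6) − 4 = 0, and the invariant factors of ∂_3 are all 1, so H_2 ≅ 0.
  H_3: rank ker ∂_3 − rank ∂_4 = (5 − 4) − 0 = 1, and there is no ∂_4, so H_3 ≅ Z.

As a check, the Euler characteristic is 5 − 10 + 10 − 5 = 0, which agrees with 1 − 0 + 0 − 1 = 0.

H_0 = Z,  H_1 = 0,  H_2 = 0,  H_3 = Z.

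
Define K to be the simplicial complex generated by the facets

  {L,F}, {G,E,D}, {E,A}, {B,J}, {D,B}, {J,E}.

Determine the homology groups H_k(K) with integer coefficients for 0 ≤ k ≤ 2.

H_0 ≅ Z^2,  H_1 ≅ Z,  H_2 = 0.

We work with the vertex ordering A < B < D < E < F < G < J < L. The simplices of K, each written with vertices in increasing order, are:

  0-simplices (8): A, B, D, E, F, G, J, L
  1-simplices (8): AE, BD, BJ, DE, DG, EG, EJ, FL
  2-simplices (1): DEG

giving chain groups C_0 ≅ Z^8, C_1 ≅ Z^8, C_2 ≅ Z^1.

The boundary map ∂_1: C_1 → C_0 is given by ∂[p,q] = [q] − [p].
The resulting 8×8 matrix has rank 6, and its Smith normal form has invariant factors (1,1,1,1,1,1).

The boundary map ∂_2: C_2 → C_1 maps a triangle to the signed sum of its edges. For instance
  ∂DEG = EG − DG + DE.
The resulting 8×1 matrix has rank 1, and its Smith normal form has invariant factors (1).

From H_k ≅ ker(∂_k) / im(∂_{k+1}) we obtain:

  H_0: rank C_0 − rank ∂_1 = 8 − 6 = 2, and the invariant factors of ∂_1 are all 1, so H_0 = Z^2.
  H_1: rank ker ∂_1 − rank ∂_2 = (8 − 6) − 1 = 1, and the invariant factors of ∂_2 are all 1, so H_1 = Z.
  H_2: rank ker ∂_2 − rank ∂_3 = (1 − 1) − 0 = 0, and there is no ∂_3, so H_2 = 0.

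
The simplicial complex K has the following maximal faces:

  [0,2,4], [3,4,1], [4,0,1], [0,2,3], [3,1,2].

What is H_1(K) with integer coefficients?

Take the total order 0 < 1 < 2 < 3 < 4 on the vertex set. Then K (dimension 2) consists of the simplices:

  0-simplices (5): [0], [1], [2], [3], [4]
  1-simplices (10): [0,1], [0,2], [0,3], [0,4], [1,2], [1,3], [1,4], [2,3], [2,4], [3,4]
  2-simplices (5): [0,1,4], [0,2,3], [0,2,4], [1,2,3], [1,3,4]

Hence C_0 ≅ Z^5, C_1 ≅ Z^10, C_2 ≅ Z^5.

The boundary map ∂_1: C_1 → C_0 is given by ∂[p,q] = [q] − [p]. For instance
  ∂[3,4] = [4] − [3].
This gives a 5×10 integer matrix of rank 4; reducing to Smith normal form yields diagonal entries (1,1,1,1).

Boundary ∂_2: C_2 → C_1 sends each 2-simplex [p,q,r] to [q,r] − [p,r] + [p,q]. For instance
  ∂[0,1,4] = [1,4] − [0,4] + [0,1],
  ∂[0,2,3] = [2,3] − [0,3] + [0,2].
As a 10×5 matrix over Z this has rank 5, with invariant factors (1,1,1,1,1).

Now H_k = ker ∂_k / im ∂_{k+1}, so:

  H_1: rank ker ∂_1 − rank ∂_2 = (10 − 4) − 5 = 1, and the invariant factors of ∂_2 are all 1, so H_1 ≅ Z.

H_1 = Z.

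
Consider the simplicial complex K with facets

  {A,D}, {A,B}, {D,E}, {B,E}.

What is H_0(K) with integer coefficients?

We work with the vertex ordering A < B < D < E. The simplices of K, each written with vertices in increasing order, are:

  0-simplices (4): A, B, D, E
  1-simplices (4): AB, AD, BE, DE

so the chain groups are C_0 ≅ Z^4, C_1 ≅ Z^4.

Boundary ∂_1: C_1 → C_0 maps an edge to its endpoints' difference, ∂[p,q] = q − p.
As a 4×4 matrix over Z this has rank 3, with invariant factors (1,1,1).

Computing H_k = (kernel of ∂_k) / (image of ∂_{k+1}):

  H_0: rank C_0 − rank ∂_1 = 4 − 3 = 1, and the invariant factors of ∂_1 are all 1, so H_0 = Z.

(K is a triangulation of the circle S^1.)

H_0 ≅ Z.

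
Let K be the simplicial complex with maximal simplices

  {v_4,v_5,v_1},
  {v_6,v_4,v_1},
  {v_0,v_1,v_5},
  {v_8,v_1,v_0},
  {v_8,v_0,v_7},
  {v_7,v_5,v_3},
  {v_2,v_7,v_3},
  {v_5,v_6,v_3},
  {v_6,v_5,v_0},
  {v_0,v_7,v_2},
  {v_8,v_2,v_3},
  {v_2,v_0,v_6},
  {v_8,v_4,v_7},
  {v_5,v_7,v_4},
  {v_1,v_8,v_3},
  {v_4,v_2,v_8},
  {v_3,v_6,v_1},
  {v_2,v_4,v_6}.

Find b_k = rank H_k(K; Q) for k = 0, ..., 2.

b_0 = 1, b_1 = 1, b_2 = 0.

Fix the vertex order v_0 < v_1 < v_2 < v_3 < v_4 < v_5 < v_6 < v_7 < v_8 and write every simplex with vertices in increasing order. Then dim K = 2 and the simplices of K are:

  0-simplices (9): [v_0], [v_1], [v_2], [v_3], [v_4], [v_5], [v_6], [v_7], [v_8]
  1-simplices (27): (27 of them)
  2-simplices (18): (18 of them)

so the chain groups are C_0 ≅ Z^9, C_1 ≅ Z^27, C_2 ≅ Z^18.

Boundary ∂_1: C_1 → C_0 is given by ∂[p,q] = [q] − [p].
The 9×27 boundary matrix has rank 8 and Smith normal form diag(1,1,1,1,1,1,1,1).

Boundary ∂_2: C_2 → C_1 acts by ∂[p,q,r] = [q,r] − [p,r] + [p,q]. For instance
  ∂[v_2,v_3,v_7] = [v_3,v_7] − [v_2,v_7] + [v_2,v_3],
  ∂[v_0,v_5,v_6] = [v_5,v_6] − [v_0,v_6] + [v_0,v_5].
As a 27×18 matrix over Z this has rank 18, with invariant factors (1,1,1,1,1,1,1,1,1,1,1,1,1,1,1,1,1,2).

Computing H_k = (kernel of ∂_k) / (image of ∂_{k+1}):

  H_0: rank C_0 − rank ∂_1 = 9 − 8 = 1, and the invariant factors of ∂_1 are all 1, so H_0 = Z.
  H_1: rank ker ∂_1 − rank ∂_2 = (27 − 8) − 18 = 1, and ∂_2 has invariant factor 2 > 1, so H_1 = Z ⊕ Z/2Z.
  H_2: rank ker ∂_2 − rank ∂_3 = (18 − 18) − 0 = 0, and there is no ∂_3, so H_2 = 0.

As a check, the Euler characteristic is 9 − 27 + 18 = 0, which agrees with 1 − 1 + 0 = 0.

Hence the Betti numbers are b_0 = 1, b_1 = 1, b_2 = 0.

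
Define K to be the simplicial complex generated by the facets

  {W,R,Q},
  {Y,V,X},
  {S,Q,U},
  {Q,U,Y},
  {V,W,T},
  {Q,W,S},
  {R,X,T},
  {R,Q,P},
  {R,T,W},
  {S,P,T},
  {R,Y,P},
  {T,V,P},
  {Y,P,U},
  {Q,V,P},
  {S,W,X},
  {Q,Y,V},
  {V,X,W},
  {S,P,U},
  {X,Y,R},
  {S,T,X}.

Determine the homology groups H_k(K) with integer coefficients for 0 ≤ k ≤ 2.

Take the total order P < Q < R < S < T < U < V < W < X < Y on the vertex set. Then K (dimension 2) consists of the simplices:

  0-simplices (10): P, Q, R, S, T, U, V, W, X, Y
  1-simplices (30): PQ, PR, PS, PT, PU, PV, PY, QR, QS, QU, QV, QW, QY, RT, RW, RX, RY, ST, SU, SW, SX, TV, TW, TX, UY, VW, VX, VY, WX, XY
  2-simplices (20): PQR, PQV, PRY, PST, PSU, PTV, PUY, QRW, QSU, QSW, QUY, QVY, RTW, RTX, RXY, STX, SWX, TVW, VWX, VXY

Hence C_0 ≅ Z^10, C_1 ≅ Z^30, C_2 ≅ Z^20.

∂_1: C_1 → C_0 is given by ∂[p,q] = [q] − [p]. For instance
  ∂QS = S − Q.
As a 10×30 matrix over Z this has rank 9, with invariant factors (1,1,1,1,1,1,1,1,1).

The boundary map ∂_2: C_2 → C_1 sends each 2-simplex [p,q,r] to [q,r] − [p,r] + [p,q]. For instance
  ∂RTX = TX − RX + RT,
  ∂PRY = RY − PY + PR.
As a 30×20 matrix over Z this has rank 20, with invariant factors (1,1,1,1,1,1,1,1,1,1,1,1,1,1,1,1,1,1,1,2).

From H_k ≅ ker(∂_k) / im(∂_{k+1}) we obtain:

  H_0: rank C_0 − rank ∂_1 = 10 − 9 = 1, and the invariant factors of ∂_1 are all 1, so H_0 = Z.
  H_1: rank ker ∂_1 − rank ∂_2 = (30 − 9) − 20 = 1, and ∂_2 has invariant factor 2 > 1, so H_1 = Z ⊕ Z/2.
  H_2: rank ker ∂_2 − rank ∂_3 = (20 − 20) − 0 = 0, and there is no ∂_3, so H_2 = 0.

As a check, the Euler characteristic is 10 − 30 + 20 = 0, which agrees with 1 − 1 + 0 = 0.

H_0 = Z,  H_1 = Z ⊕ Z/2,  H_2 = 0.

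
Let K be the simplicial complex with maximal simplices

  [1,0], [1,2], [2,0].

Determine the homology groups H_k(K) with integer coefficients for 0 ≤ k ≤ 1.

We work with the vertex ordering 0 < 1 < 2. The simplices of K, each written with vertices in increasing order, are:

  0-simplices (3): [0], [1], [2]
  1-simplices (3): [0,1], [0,2], [1,2]

Hence C_0 ≅ Z^3, C_1 ≅ Z^3.

Boundary ∂_1: C_1 → C_0 sends each edge [p,q] (with p < q) to q − p.
The 3×3 boundary matrix has rank 2 and Smith normal form diag(1,1).

From H_k ≅ ker(∂_k) / im(∂_{k+1}) we obtain:

  H_0: rank C_0 − rank ∂_1 = 3 − 2 = 1, and the invariant factors of ∂_1 are all 1, so H_0 = Z.
  H_1: rank ker ∂_1 − rank ∂_2 = (3 − 2) − 0 = 1, and there is no ∂_2, so H_1 = Z.

H_0 ≅ Z,  H_1 ≅ Z.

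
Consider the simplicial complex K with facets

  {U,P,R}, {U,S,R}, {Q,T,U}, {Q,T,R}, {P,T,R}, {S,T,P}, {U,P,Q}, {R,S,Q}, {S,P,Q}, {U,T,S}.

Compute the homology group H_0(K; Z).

H_0 ≅ Z.

We work with the vertex ordering P < Q < R < S < T < U. The simplices of K, each written with vertices in increasing order, are:

  0-simplices (6): P, Q, R, S, T, U
  1-simplices (15): PQ, PR, PS, PT, PU, QR, QS, QT, QU, RS, RT, RU, ST, SU, TU
  2-simplices (10): PQS, PQU, PRT, PRU, PST, QRS, QRT, QTU, RSU, STU

so the chain groups are C_0 ≅ Z^6, C_1 ≅ Z^15, C_2 ≅ Z^10.

The boundary map ∂_1: C_1 → C_0 sends each edge [p,q] (with p < q) to q − p. For instance
  ∂PS = S − P.
The 6×15 boundary matrix has rank 5 and Smith normal form diag(1,1,1,1,1).

Boundary ∂_2: C_2 → C_1 maps a triangle to the signed sum of its edges. For instance
  ∂PRU = RU − PU + PR,
  ∂QRT = RT − QT + QR.
This gives a 15×10 integer matrix of rank 10; reducing to Smith normal form yields diagonal entries (1,1,1,1,1,1,1,1,1,2).

Now H_k = ker ∂_k / im ∂_{k+1}, so:

  H_0: rank C_0 − rank ∂_1 = 6 − 5 = 1, and the invariant factors of ∂_1 are all 1, so H_0 ≅ Z.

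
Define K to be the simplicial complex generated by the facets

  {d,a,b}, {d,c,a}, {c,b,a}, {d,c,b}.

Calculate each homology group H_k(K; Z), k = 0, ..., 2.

Take the total order a < b < c < d on the vertex set. Then K (dimension 2) consists of the simplices:

  0-simplices (4): a, b, c, d
  1-simplices (6): ab, ac, ad, bc, bd, cd
  2-simplices (4): abc, abd, acd, bcd

so the chain groups are C_0 ≅ Z^4, C_1 ≅ Z^6, C_2 ≅ Z^4.

∂_1: C_1 → C_0 sends each edge [p,q] (with p < q) to q − p. For instance
  ∂bc = c − b.
As a 4×6 matrix over Z this has rank 3, with invariant factors (1,1,1).

∂_2: C_2 → C_1 maps a triangle to the signed sum of its edges. For instance
  ∂abd = bd − ad + ab,
  ∂bcd = cd − bd + bc.
The 6×4 boundary matrix has rank 3 and Smith normal form diag(1,1,1).

Computing H_k = (kernel of ∂_k) / (image of ∂_{k+1}):

  H_0: rank C_0 − rank ∂_1 = 4 − 3 = 1, and the invariant factors of ∂_1 are all 1, so H_0 = Z.
  H_1: rank ker ∂_1 − rank ∂_2 = (6 − 3) − 3 = 0, and the invariant factors of ∂_2 are all 1, so H_1 = 0.
  H_2: rank ker ∂_2 − rank ∂_3 = (4 − 3) − 0 = 1, and there is no ∂_3, so H_2 = Z.

H_0 = Z,  H_1 = 0,  H_2 = Z.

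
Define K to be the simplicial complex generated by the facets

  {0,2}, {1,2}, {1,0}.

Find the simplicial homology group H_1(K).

Order the vertices as 0 < 1 < 2. Listing each simplex with vertices in this order, K has dimension 1 with simplices:

  0-simplices (3): [0], [1], [2]
  1-simplices (3): [0,1], [0,2], [1,2]

Hence C_0 ≅ Z^3, C_1 ≅ Z^3.

Boundary ∂_1: C_1 → C_0 is given by ∂[p,q] = [q] − [p]. For instance
  ∂[0,2] = [2] − [0].
The resulting 3×3 matrix has rank 2, and its Smith normal form has invariant factors (1,1).

Reading off H_k = ker ∂_k / im ∂_{k+1}:

  H_1: rank ker ∂_1 − rank ∂_2 = (3 − 2) − 0 = 1, and there is no ∂_2, so H_1 = Z.

H_1 = Z.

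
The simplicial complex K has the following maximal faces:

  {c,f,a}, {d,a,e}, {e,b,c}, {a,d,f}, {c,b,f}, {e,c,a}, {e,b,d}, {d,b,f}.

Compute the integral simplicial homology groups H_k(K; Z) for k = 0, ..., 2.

H_0 ≅ Z,  H_1 = 0,  H_2 ≅ Z.

K has 6 vertices, 12 edges, 8 triangles.
rank ∂_0 = 0, rank ∂_1 = 5 ⇒ b_0 = 6 − 0 − 5 = 1; all invariant factors of ∂_1 are 1 so no torsion. So H_0 ≅ Z.
rank ∂_1 = 5, rank ∂_2 = 7 ⇒ b_1 = 12 − 5 − 7 = 0; all invariant factors of ∂_2 are 1 so no torsion. So H_1 ≅ 0.
rank ∂_2 = 7, rank ∂_3 = 0 ⇒ b_2 = 8 − 7 − 0 = 1. So H_2 ≅ Z.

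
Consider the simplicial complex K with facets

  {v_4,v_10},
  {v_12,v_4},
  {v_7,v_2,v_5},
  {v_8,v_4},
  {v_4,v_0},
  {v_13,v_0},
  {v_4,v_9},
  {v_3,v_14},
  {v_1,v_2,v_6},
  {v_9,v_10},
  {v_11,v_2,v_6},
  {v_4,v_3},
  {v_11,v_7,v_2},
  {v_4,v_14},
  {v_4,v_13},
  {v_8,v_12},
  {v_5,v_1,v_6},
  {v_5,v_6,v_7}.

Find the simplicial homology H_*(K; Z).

H_0 ≅ Z^2,  H_1 ≅ Z^5,  H_2 = 0.

We work with the vertex ordering v_0 < v_1 < v_2 < v_3 < v_4 < v_5 < v_6 < v_7 < v_8 < v_9 < v_10 < v_11 < v_12 < v_13 < v_14. The simplices of K, each written with vertices in increasing order, are:

  0-simplices (15): [v_0], [v_1], [v_2], [v_3], [v_4], [v_5], [v_6], [v_7], [v_8], [v_9], [v_10], [v_11], [v_12], [v_13], [v_14]
  1-simplices (24): (24 of them)
  2-simplices (6): [v_1,v_2,v_6], [v_1,v_5,v_6], [v_2,v_5,v_7], [v_2,v_6,v_11], [v_2,v_7,v_11], [v_5,v_6,v_7]

so the chain groups are C_0 ≅ Z^15, C_1 ≅ Z^24, C_2 ≅ Z^6.

The boundary map ∂_1: C_1 → C_0 sends each edge [p,q] (with p < q) to q − p. For instance
  ∂[v_7,v_11] = [v_11] − [v_7].
This gives a 15×24 integer matrix of rank 13; reducing to Smith normal form yields diagonal entries (1,1,1,1,1,1,1,1,1,1,1,1,1).

Boundary ∂_2: C_2 → C_1 sends each 2-simplex [p,q,r] to [q,r] − [p,r] + [p,q]. For instance
  ∂[v_5,v_6,v_7] = [v_6,v_7] − [v_5,v_7] + [v_5,v_6],
  ∂[v_2,v_5,v_7] = [v_5,v_7] − [v_2,v_7] + [v_2,v_5].
This gives a 24×6 integer matrix of rank 6; reducing to Smith normal form yields diagonal entries (1,1,1,1,1,1).

Computing H_k = (kernel of ∂_k) / (image of ∂_{k+1}):

  H_0: rank C_0 − rank ∂_1 = 15 − 13 = 2, and the invariant factors of ∂_1 are all 1, so H_0 ≅ Z^2.
  H_1: rank ker ∂_1 − rank ∂_2 = (24 − 13) − 6 = 5, and the invariant factors of ∂_2 are all 1, so H_1 ≅ Z^5.
  H_2: rank ker ∂_2 − rank ∂_3 = (6 − 6) − 0 = 0, and there is no ∂_3, so H_2 ≅ 0.

As a check, the Euler characteristic is 15 − 24 + 6 = -3, which agrees with 2 − 5 + 0 = -3.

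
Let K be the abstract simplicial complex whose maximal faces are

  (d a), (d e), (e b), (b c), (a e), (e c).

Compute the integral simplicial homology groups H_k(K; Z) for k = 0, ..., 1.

We work with the vertex ordering a < b < c < d < e. The simplices of K, each written with vertices in increasing order, are:

  0-simplices (5): a, b, c, d, e
  1-simplices (6): ad, ae, bc, be, ce, de

giving chain groups C_0 ≅ Z^5, C_1 ≅ Z^6.

The boundary map ∂_1: C_1 → C_0 sends each edge [p,q] (with p < q) to q − p. For instance
  ∂ae = e − a.
As a 5×6 matrix over Z this has rank 4, with invariant factors (1,1,1,1).

Computing H_k = (kernel of ∂_k) / (image of ∂_{k+1}):

  H_0: rank C_0 − rank ∂_1 = 5 − 4 = 1, and the invariant factors of ∂_1 are all 1, so H_0 ≅ Z.
  H_1: rank ker ∂_1 − rank ∂_2 = (6 − 4) − 0 = 2, and there is no ∂_2, so H_1 ≅ Z^2.

H_0 ≅ Z,  H_1 ≅ Z^2.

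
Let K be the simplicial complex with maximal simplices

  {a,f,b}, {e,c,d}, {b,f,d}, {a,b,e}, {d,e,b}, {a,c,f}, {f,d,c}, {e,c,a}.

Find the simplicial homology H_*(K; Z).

Fix the vertex order a < b < c < d < e < f and write every simplex with vertices in increasing order. Then dim K = 2 and the simplices of K are:

  0-simplices (6): a, b, c, d, e, f
  1-simplices (12): ab, ac, ae, af, bd, be, bf, cd, ce, cf, de, df
  2-simplices (8): abe, abf, ace, acf, bde, bdf, cde, cdf

giving chain groups C_0 ≅ Z^6, C_1 ≅ Z^12, C_2 ≅ Z^8.

∂_1: C_1 → C_0 maps an edge to its endpoints' difference, ∂[p,q] = q − p.
The 6×12 boundary matrix has rank 5 and Smith normal form diag(1,1,1,1,1).

Boundary ∂_2: C_2 → C_1 sends each 2-simplex [p,q,r] to [q,r] − [p,r] + [p,q]. For instance
  ∂acf = cf − af + ac,
  ∂cde = de − ce + cd.
This gives a 12×8 integer matrix of rank 7; reducing to Smith normal form yields diagonal entries (1,1,1,1,1,1,1).

Now H_k = ker ∂_k / im ∂_{k+1}, so:

  H_0: rank C_0 − rank ∂_1 = 6 − 5 = 1, and the invariant factors of ∂_1 are all 1, so H_0 ≅ Z.
  H_1: rank ker ∂_1 − rank ∂_2 = (12 − 5) − 7 = 0, and the invariant factors of ∂_2 are all 1, so H_1 ≅ 0.
  H_2: rank ker ∂_2 − rank ∂_3 = (8 − 7) − 0 = 1, and there is no ∂_3, so H_2 ≅ Z.

As a check, the Euler characteristic is 6 − 12 + 8 = 2, which agrees with 1 − 0 + 1 = 2.

H_0 = Z,  H_1 = 0,  H_2 = Z.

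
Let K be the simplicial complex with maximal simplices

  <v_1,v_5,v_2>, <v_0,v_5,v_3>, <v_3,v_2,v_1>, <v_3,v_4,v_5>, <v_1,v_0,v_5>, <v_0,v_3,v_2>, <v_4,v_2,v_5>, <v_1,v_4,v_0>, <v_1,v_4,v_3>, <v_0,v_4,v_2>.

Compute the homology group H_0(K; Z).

Order the vertices as v_0 < v_1 < v_2 < v_3 < v_4 < v_5. Listing each simplex with vertices in this order, K has dimension 2 with simplices:

  0-simplices (6): [v_0], [v_1], [v_2], [v_3], [v_4], [v_5]
  1-simplices (15): (15 of them)
  2-simplices (10): [v_0,v_1,v_4], [v_0,v_1,v_5], [v_0,v_2,v_3], [v_0,v_2,v_4], [v_0,v_3,v_5], [v_1,v_2,v_3], [v_1,v_2,v_5], [v_1,v_3,v_4], [v_2,v_4,v_5], [v_3,v_4,v_5]

Hence C_0 ≅ Z^6, C_1 ≅ Z^15, C_2 ≅ Z^10.

The boundary map ∂_1: C_1 → C_0 sends each edge [p,q] (with p < q) to q − p. For instance
  ∂[v_4,v_5] = [v_5] − [v_4].
The resulting 6×15 matrix has rank 5, and its Smith normal form has invariant factors (1,1,1,1,1).

Boundary ∂_2: C_2 → C_1 acts by ∂[p,q,r] = [q,r] − [p,r] + [p,q]. For instance
  ∂[v_0,v_1,v_4] = [v_1,v_4] − [v_0,v_4] + [v_0,v_1],
  ∂[v_1,v_2,v_3] = [v_2,v_3] − [v_1,v_3] + [v_1,v_2].
This gives a 15×10 integer matrix of rank 10; reducing to Smith normal form yields diagonal entries (1,1,1,1,1,1,1,1,1,2).

Computing H_k = (kernel of ∂_k) / (image of ∂_{k+1}):

  H_0: rank C_0 − rank ∂_1 = 6 − 5 = 1, and the invariant factors of ∂_1 are all 1, so H_0 ≅ Z.

H_0 = Z.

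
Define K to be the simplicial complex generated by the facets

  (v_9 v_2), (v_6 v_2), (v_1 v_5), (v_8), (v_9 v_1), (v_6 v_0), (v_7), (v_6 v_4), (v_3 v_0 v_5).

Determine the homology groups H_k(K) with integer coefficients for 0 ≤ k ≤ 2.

H_0 = Z^3,  H_1 = Z,  H_2 = 0.

We work with the vertex ordering v_0 < v_1 < v_2 < v_3 < v_4 < v_5 < v_6 < v_7 < v_8 < v_9. The simplices of K, each written with vertices in increasing order, are:

  0-simplices (10): [v_0], [v_1], [v_2], [v_3], [v_4], [v_5], [v_6], [v_7], [v_8], [v_9]
  1-simplices (9): [v_0,v_3], [v_0,v_5], [v_0,v_6], [v_1,v_5], [v_1,v_9], [v_2,v_6], [v_2,v_9], [v_3,v_5], [v_4,v_6]
  2-simplices (1): [v_0,v_3,v_5]

giving chain groups C_0 ≅ Z^10, C_1 ≅ Z^9, C_2 ≅ Z^1.

The boundary map ∂_1: C_1 → C_0 is given by ∂[p,q] = [q] − [p]. For instance
  ∂[v_2,v_6] = [v_6] − [v_2].
The resulting 10×9 matrix has rank 7, and its Smith normal form has invariant factors (1,1,1,1,1,1,1).

The boundary map ∂_2: C_2 → C_1 acts by ∂[p,q,r] = [q,r] − [p,r] + [p,q]. For instance
  ∂[v_0,v_3,v_5] = [v_3,v_5] − [v_0,v_5] + [v_0,v_3].
This gives a 9×1 integer matrix of rank 1; reducing to Smith normal form yields diagonal entries (1).

From H_k ≅ ker(∂_k) / im(∂_{k+1}) we obtain:

  H_0: rank C_0 − rank ∂_1 = 10 − 7 = 3, and the invariant factors of ∂_1 are all 1, so H_0 ≅ Z^3.
  H_1: rank ker ∂_1 − rank ∂_2 = (9 − 7) − 1 = 1, and the invariant factors of ∂_2 are all 1, so H_1 ≅ Z.
  H_2: rank ker ∂_2 − rank ∂_3 = (1 − 1) − 0 = 0, and there is no ∂_3, so H_2 ≅ 0.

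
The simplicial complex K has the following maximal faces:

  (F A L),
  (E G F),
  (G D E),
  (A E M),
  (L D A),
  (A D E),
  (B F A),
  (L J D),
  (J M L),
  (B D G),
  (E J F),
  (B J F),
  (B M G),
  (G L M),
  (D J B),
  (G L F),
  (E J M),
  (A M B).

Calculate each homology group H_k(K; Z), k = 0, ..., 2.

Order the vertices as A < B < D < E < F < G < J < L < M. Listing each simplex with vertices in this order, K has dimension 2 with simplices:

  0-simplices (9): A, B, D, E, F, G, J, L, M
  1-simplices (27): AB, AD, AE, AF, AL, AM, BD, BF, BG, BJ, BM, DE, DG, DJ, DL, EF, EG, EJ, EM, FG, FJ, FL, GL, GM, JL, JM, LM
  2-simplices (18): ABF, ABM, ADE, ADL, AEM, AFL, BDG, BDJ, BFJ, BGM, DEG, DJL, EFG, EFJ, EJM, FGL, GLM, JLM

Hence C_0 ≅ Z^9, C_1 ≅ Z^27, C_2 ≅ Z^18.

Boundary ∂_1: C_1 → C_0 sends each edge [p,q] (with p < q) to q − p. For instance
  ∂JL = L − J.
The 9×27 boundary matrix has rank 8 and Smith normal form diag(1,1,1,1,1,1,1,1).

The boundary map ∂_2: C_2 → C_1 acts by ∂[p,q,r] = [q,r] − [p,r] + [p,q]. For instance
  ∂ABM = BM − AM + AB,
  ∂ADL = DL − AL + AD.
The resulting 27×18 matrix has rank 17, and its Smith normal form has invariant factors (1,1,1,1,1,1,1,1,1,1,1,1,1,1,1,1,1).

Now H_k = ker ∂_k / im ∂_{k+1}, so:

  H_0: rank C_0 − rank ∂_1 = 9 − 8 = 1, and the invariant factors of ∂_1 are all 1, so H_0 ≅ Z.
  H_1: rank ker ∂_1 − rank ∂_2 = (27 − 8) − 17 = 2, and the invariant factors of ∂_2 are all 1, so H_1 ≅ Z^2.
  H_2: rank ker ∂_2 − rank ∂_3 = (18 − 17) − 0 = 1, and there is no ∂_3, so H_2 ≅ Z.

(K is a triangulation of the torus T^2.)

H_0 = Z,  H_1 = Z^2,  H_2 = Z.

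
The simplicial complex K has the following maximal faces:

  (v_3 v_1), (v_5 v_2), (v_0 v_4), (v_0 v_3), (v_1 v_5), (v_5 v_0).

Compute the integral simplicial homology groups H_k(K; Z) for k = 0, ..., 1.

H_0 ≅ Z,  H_1 ≅ Z.

Order the vertices as v_0 < v_1 < v_2 < v_3 < v_4 < v_5. Listing each simplex with vertices in this order, K has dimension 1 with simplices:

  0-simplices (6): [v_0], [v_1], [v_2], [v_3], [v_4], [v_5]
  1-simplices (6): [v_0,v_3], [v_0,v_4], [v_0,v_5], [v_1,v_3], [v_1,v_5], [v_2,v_5]

Hence C_0 ≅ Z^6, C_1 ≅ Z^6.

∂_1: C_1 → C_0 sends each edge [p,q] (with p < q) to q − p. For instance
  ∂[v_1,v_5] = [v_5] − [v_1].
This gives a 6×6 integer matrix of rank 5; reducing to Smith normal form yields diagonal entries (1,1,1,1,1).

Reading off H_k = ker ∂_k / im ∂_{k+1}:

  H_0: rank C_0 − rank ∂_1 = 6 − 5 = 1, and the invariant factors of ∂_1 are all 1, so H_0 = Z.
  H_1: rank ker ∂_1 − rank ∂_2 = (6 − 5) − 0 = 1, and there is no ∂_2, so H_1 = Z.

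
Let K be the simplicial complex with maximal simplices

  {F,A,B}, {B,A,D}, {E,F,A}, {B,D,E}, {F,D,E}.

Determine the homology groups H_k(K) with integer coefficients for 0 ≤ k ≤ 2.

K has 5 vertices, 10 edges, 5 triangles.
rank ∂_0 = 0, rank ∂_1 = 4 ⇒ b_0 = 5 − 0 − 4 = 1; all invariant factors of ∂_1 are 1 so no torsion. So H_0 = Z.
rank ∂_1 = 4, rank ∂_2 = 5 ⇒ b_1 = 10 − 4 − 5 = 1; all invariant factors of ∂_2 are 1 so no torsion. So H_1 = Z.
rank ∂_2 = 5, rank ∂_3 = 0 ⇒ b_2 = 5 − 5 − 0 = 0. So H_2 = 0.

H_0 ≅ Z,  H_1 ≅ Z,  H_2 = 0.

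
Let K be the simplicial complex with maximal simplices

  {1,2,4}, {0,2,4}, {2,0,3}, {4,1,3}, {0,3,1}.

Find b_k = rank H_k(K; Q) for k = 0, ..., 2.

Take the total order 0 < 1 < 2 < 3 < 4 on the vertex set. Then K (dimension 2) consists of the simplices:

  0-simplices (5): [0], [1], [2], [3], [4]
  1-simplices (10): [0,1], [0,2], [0,3], [0,4], [1,2], [1,3], [1,4], [2,3], [2,4], [3,4]
  2-simplices (5): [0,1,3], [0,2,3], [0,2,4], [1,2,4], [1,3,4]

so the chain groups are C_0 ≅ Z^5, C_1 ≅ Z^10, C_2 ≅ Z^5.

Boundary ∂_1: C_1 → C_0 maps an edge to its endpoints' difference, ∂[p,q] = q − p.
As a 5×10 matrix over Z this has rank 4, with invariant factors (1,1,1,1).

∂_2: C_2 → C_1 sends each 2-simplex [p,q,r] to [q,r] − [p,r] + [p,q]. For instance
  ∂[1,2,4] = [2,4] − [1,4] + [1,2],
  ∂[1,3,4] = [3,4] − [1,4] + [1,3].
This gives a 10×5 integer matrix of rank 5; reducing to Smith normal form yields diagonal entries (1,1,1,1,1).

From H_k ≅ ker(∂_k) / im(∂_{k+1}) we obtain:

  H_0: rank C_0 − rank ∂_1 = 5 − 4 = 1, and the invariant factors of ∂_1 are all 1, so H_0 ≅ Z.
  H_1: rank ker ∂_1 − rank ∂_2 = (10 − 4) − 5 = 1, and the invariant factors of ∂_2 are all 1, so H_1 ≅ Z.
  H_2: rank ker ∂_2 − rank ∂_3 = (5 − 5) − 0 = 0, and there is no ∂_3, so H_2 ≅ 0.

As a check, the Euler characteristic is 5 − 10 + 5 = 0, which agrees with 1 − 1 + 0 = 0.

Hence the Betti numbers are b_0 = 1, b_1 = 1, b_2 = 0.

b_0 = 1, b_1 = 1, b_2 = 0.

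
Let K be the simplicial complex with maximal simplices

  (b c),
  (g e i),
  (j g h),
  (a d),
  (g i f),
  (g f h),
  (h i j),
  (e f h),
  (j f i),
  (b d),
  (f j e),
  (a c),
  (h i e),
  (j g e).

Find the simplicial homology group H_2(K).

K has 10 vertices, 19 edges, 10 triangles.
rank ∂_2 = 10, rank ∂_3 = 0 ⇒ b_2 = 10 − 10 − 0 = 0. So H_2 ≅ 0.

H_2 ≅ 0.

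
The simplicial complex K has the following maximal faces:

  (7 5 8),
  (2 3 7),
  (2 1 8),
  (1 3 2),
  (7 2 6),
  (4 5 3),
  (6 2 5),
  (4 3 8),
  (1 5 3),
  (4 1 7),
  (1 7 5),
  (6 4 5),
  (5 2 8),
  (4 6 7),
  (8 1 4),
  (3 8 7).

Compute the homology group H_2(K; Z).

Take the total order 1 < 2 < 3 < 4 < 5 < 6 < 7 < 8 on the vertex set. Then K (dimension 2) consists of the simplices:

  0-simplices (8): [1], [2], [3], [4], [5], [6], [7], [8]
  1-simplices (24): (24 of them)
  2-simplices (16): [1,2,3], [1,2,8], [1,3,5], [1,4,7], [1,4,8], [1,5,7], [2,3,7], [2,5,6], [2,5,8], [2,6,7], [3,4,5], [3,4,8], [3,7,8], [4,5,6], [4,6,7], [5,7,8]

giving chain groups C_0 ≅ Z^8, C_1 ≅ Z^24, C_2 ≅ Z^16.

∂_1: C_1 → C_0 is given by ∂[p,q] = [q] − [p]. For instance
  ∂[5,8] = [8] − [5].
The 8×24 boundary matrix has rank 7 and Smith normal form diag(1,1,1,1,1,1,1).

The boundary map ∂_2: C_2 → C_1 acts by ∂[p,q,r] = [q,r] − [p,r] + [p,q]. For instance
  ∂[1,4,8] = [4,8] − [1,8] + [1,4],
  ∂[2,5,8] = [5,8] − [2,8] + [2,5].
This gives a 24×16 integer matrix of rank 15; reducing to Smith normal form yields diagonal entries (1,1,1,1,1,1,1,1,1,1,1,1,1,1,1).

From H_k ≅ ker(∂_k) / im(∂_{k+1}) we obtain:

  H_2: rank ker ∂_2 − rank ∂_3 = (16 − 15) − 0 = 1, and there is no ∂_3, so H_2 ≅ Z.

(K is a triangulation of the torus T^2.)

H_2 = Z.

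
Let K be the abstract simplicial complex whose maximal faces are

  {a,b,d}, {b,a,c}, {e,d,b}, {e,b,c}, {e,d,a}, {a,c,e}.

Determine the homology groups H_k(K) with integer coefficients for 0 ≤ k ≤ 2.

H_0 = Z,  H_1 = 0,  H_2 = Z.

We work with the vertex ordering a < b < c < d < e. The simplices of K, each written with vertices in increasing order, are:

  0-simplices (5): a, b, c, d, e
  1-simplices (9): ab, ac, ad, ae, bc, bd, be, ce, de
  2-simplices (6): abc, abd, ace, ade, bce, bde

Hence C_0 ≅ Z^5, C_1 ≅ Z^9, C_2 ≅ Z^6.

∂_1: C_1 → C_0 maps an edge to its endpoints' difference, ∂[p,q] = q − p. For instance
  ∂ac = c − a.
This gives a 5×9 integer matrix of rank 4; reducing to Smith normal form yields diagonal entries (1,1,1,1).

Boundary ∂_2: C_2 → C_1 acts by ∂[p,q,r] = [q,r] − [p,r] + [p,q]. For instance
  ∂abc = bc − ac + ab,
  ∂ade = de − ae + ad.
This gives a 9×6 integer matrix of rank 5; reducing to Smith normal form yields diagonal entries (1,1,1,1,1).

Now H_k = ker ∂_k / im ∂_{k+1}, so:

  H_0: rank C_0 − rank ∂_1 = 5 − 4 = 1, and the invariant factors of ∂_1 are all 1, so H_0 = Z.
  H_1: rank ker ∂_1 − rank ∂_2 = (9 − 4) − 5 = 0, and the invariant factors of ∂_2 are all 1, so H_1 = 0.
  H_2: rank ker ∂_2 − rank ∂_3 = (6 − 5) − 0 = 1, and there is no ∂_3, so H_2 = Z.

(K is a triangulation of the 2-sphere S^2.)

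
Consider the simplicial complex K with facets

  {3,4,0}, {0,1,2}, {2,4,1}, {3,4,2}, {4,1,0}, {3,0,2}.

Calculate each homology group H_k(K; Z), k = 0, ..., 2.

Take the total order 0 < 1 < 2 < 3 < 4 on the vertex set. Then K (dimension 2) consists of the simplices:

  0-simplices (5): [0], [1], [2], [3], [4]
  1-simplices (9): [0,1], [0,2], [0,3], [0,4], [1,2], [1,4], [2,3], [2,4], [3,4]
  2-simplices (6): [0,1,2], [0,1,4], [0,2,3], [0,3,4], [1,2,4], [2,3,4]

Hence C_0 ≅ Z^5, C_1 ≅ Z^9, C_2 ≅ Z^6.

The boundary map ∂_1: C_1 → C_0 is given by ∂[p,q] = [q] − [p]. For instance
  ∂[0,2] = [2] − [0].
The resulting 5×9 matrix has rank 4, and its Smith normal form has invariant factors (1,1,1,1).

The boundary map ∂_2: C_2 → C_1 sends each 2-simplex [p,q,r] to [q,r] − [p,r] + [p,q]. For instance
  ∂[1,2,4] = [2,4] − [1,4] + [1,2],
  ∂[0,3,4] = [3,4] − [0,4] + [0,3].
The resulting 9×6 matrix has rank 5, and its Smith normal form has invariant factors (1,1,1,1,1).

Computing H_k = (kernel of ∂_k) / (image of ∂_{k+1}):

  H_0: rank C_0 − rank ∂_1 = 5 − 4 = 1, and the invariant factors of ∂_1 are all 1, so H_0 ≅ Z.
  H_1: rank ker ∂_1 − rank ∂_2 = (9 − 4) − 5 = 0, and the invariant factors of ∂_2 are all 1, so H_1 ≅ 0.
  H_2: rank ker ∂_2 − rank ∂_3 = (6 − 5) − 0 = 1, and there is no ∂_3, so H_2 ≅ Z.

H_0 ≅ Z,  H_1 = 0,  H_2 ≅ Z.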